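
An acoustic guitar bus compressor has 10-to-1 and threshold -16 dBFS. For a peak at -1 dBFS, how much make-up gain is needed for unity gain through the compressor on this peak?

Without make-up, output = threshold + overshoot/10 = -16 + 1.5 = -14.5 dBFS.
Gap to target: 13.5 dB.

13.5 dB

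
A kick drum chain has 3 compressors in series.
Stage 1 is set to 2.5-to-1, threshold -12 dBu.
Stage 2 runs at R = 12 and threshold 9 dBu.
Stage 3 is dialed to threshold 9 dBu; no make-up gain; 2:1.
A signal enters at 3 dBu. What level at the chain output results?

Stage 1: 3 dBu is 15 dB over -12 dBu; at 2.5:1 that becomes 6 dB over, giving -6 dBu.
Stage 2: -6 dBu is at or below the 9 dBu threshold — no compression; output -6 dBu.
Stage 3: below threshold (-6 ≤ 9); passes unchanged; output -6 dBu.

-6 dBu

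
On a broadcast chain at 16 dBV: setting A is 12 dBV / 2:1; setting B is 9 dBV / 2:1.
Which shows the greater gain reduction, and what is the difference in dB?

A: overshoot 4 dB → output overshoot 2 dB → GR 2 dB.
B: overshoot 7 dB → output overshoot 3.5 dB → GR 3.5 dB.
B applies 1.5 dB more gain reduction.

B, by 1.5 dB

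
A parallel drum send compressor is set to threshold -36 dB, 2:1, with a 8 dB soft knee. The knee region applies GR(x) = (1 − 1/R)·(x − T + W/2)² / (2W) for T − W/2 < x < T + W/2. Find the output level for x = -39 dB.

x − T + W/2 = -39 − (-36) + 4 = 1.
GR = (1 − 1/2) × 1² / 16 = 0.5 × 1 / 16 = 0.03125 dB.
Output = -39 − 0.03125 = -39.03125 dB.

-39.03125 dB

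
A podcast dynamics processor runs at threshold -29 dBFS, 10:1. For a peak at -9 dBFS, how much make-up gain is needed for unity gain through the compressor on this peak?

Without make-up, output = threshold + overshoot/10 = -29 + 2 = -27 dBFS.
Gap to target: 18 dB.

18 dB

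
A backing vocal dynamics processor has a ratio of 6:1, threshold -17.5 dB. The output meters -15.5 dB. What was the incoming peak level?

-5.5 dB

Post-compression overshoot = -15.5 − (-17.5) = 2 dB.
Input overshoot = R × output overshoot = 12 dB → input = -17.5 + 12 = -5.5 dB.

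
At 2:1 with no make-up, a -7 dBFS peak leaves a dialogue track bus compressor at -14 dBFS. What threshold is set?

Gain reduction = -7 − (-14) = 7 dB; output overshoot = GR / (R − 1) = 7 / 1 = 7 dB.
Threshold = output − output overshoot = -14 − 7 = -21 dBFS.

-21 dBFS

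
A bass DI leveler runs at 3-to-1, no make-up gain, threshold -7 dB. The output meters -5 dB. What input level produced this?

-1 dB

Post-compression overshoot = -5 − (-7) = 2 dB.
Before 3:1 compression the overshoot was 2 × 3 = 6 dB, so input = -7 + 6 = -1 dB.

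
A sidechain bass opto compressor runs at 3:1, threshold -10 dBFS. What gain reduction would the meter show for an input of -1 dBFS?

The signal is 9 dB above threshold.
After 3:1 compression the overshoot becomes 9/3 = 3 dB.
GR = overshoot in − overshoot out = 9 − 3 = 6 dB.

6 dB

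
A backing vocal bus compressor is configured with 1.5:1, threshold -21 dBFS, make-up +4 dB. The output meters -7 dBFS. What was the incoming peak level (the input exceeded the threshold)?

-6 dBFS

Remove make-up: -7 − 4 = -11 dBFS.
Post-compression overshoot = -11 − (-21) = 10 dB.
Before 1.5:1 compression the overshoot was 10 × 1.5 = 15 dB, so input = -21 + 15 = -6 dBFS.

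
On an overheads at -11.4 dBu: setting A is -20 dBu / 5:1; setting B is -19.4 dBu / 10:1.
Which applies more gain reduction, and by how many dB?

B, by 0.32 dB

A: 8.6 dB over, compressed to 1.72 dB over, so 6.88 dB of GR.
B: 8 dB over, compressed to 0.8 dB over, so 7.2 dB of GR.
Difference: 0.32 dB in favour of B.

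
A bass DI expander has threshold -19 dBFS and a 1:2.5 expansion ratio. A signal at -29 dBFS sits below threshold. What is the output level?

-44 dBFS

The input is 10 dB below the -19 dBFS threshold.
A 1:2.5 expander multiplies undershoot by 2.5: 10 × 2.5 = 25 dB below threshold.
Output = -19 − 25 = -44 dBFS.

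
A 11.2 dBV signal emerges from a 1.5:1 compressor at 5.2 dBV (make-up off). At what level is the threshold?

Gain reduction = 11.2 − 5.2 = 6 dB; output overshoot = GR / (R − 1) = 6 / 0.5 = 12 dB.
Threshold = output − output overshoot = 5.2 − 12 = -6.8 dBV.

-6.8 dBV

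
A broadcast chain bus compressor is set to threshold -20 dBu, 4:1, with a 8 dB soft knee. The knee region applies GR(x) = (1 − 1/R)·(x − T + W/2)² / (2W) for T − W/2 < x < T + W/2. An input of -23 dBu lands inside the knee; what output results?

x − T + W/2 = -23 − (-20) + 4 = 1.
GR = (1 − 1/4) × 1² / 16 = 0.75 × 1 / 16 = 0.046875 dB.
Output = -23 − 0.046875 = -23.046875 dBu.

-23.046875 dBu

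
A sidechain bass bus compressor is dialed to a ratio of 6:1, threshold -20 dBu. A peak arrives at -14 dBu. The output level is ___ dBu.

The input is 6 dB above the -20 dBu threshold.
At 6:1 the overshoot is divided by 6, leaving 1 dB above threshold.
So the level is -20 + 1 = -19 dBu.

-19 dBu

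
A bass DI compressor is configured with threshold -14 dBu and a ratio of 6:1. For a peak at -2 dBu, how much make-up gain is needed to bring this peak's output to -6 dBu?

6 dB

The peak compresses to -14 + 12/6 = -12 dBu.
To reach -6 dBu requires -6 − (-12) = 6 dB of make-up.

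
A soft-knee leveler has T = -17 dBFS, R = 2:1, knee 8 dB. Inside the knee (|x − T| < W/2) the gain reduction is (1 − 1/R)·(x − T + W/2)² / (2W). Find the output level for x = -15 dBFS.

-16.125 dBFS

x − T + W/2 = -15 − (-17) + 4 = 6.
GR = (1 − 1/2) × 6² / 16 = 0.5 × 36 / 16 = 1.125 dB.
Output = -15 − 1.125 = -16.125 dBFS.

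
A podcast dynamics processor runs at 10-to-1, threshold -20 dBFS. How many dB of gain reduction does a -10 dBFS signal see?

9 dB

The signal is 10 dB above threshold.
At 10:1, output sits 10/10 = 1 dB above threshold.
So the signal is attenuated by 10 − 1 = 9 dB.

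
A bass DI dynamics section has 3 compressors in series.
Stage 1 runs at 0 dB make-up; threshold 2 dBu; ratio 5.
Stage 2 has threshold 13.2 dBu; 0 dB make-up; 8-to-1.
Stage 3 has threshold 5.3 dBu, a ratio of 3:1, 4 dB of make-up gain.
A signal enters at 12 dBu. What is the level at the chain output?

8 dBu

Stage 1: overshoot 10 dB → 10/5 = 2 dB → 4 dBu.
Stage 2: 4 dBu ≤ 13.2 dBu, so stage 2 doesn't engage; output 4 dBu.
Stage 3: 4 dBu ≤ 5.3 dBu, so stage 3 doesn't engage; make-up brings it to 8 dBu.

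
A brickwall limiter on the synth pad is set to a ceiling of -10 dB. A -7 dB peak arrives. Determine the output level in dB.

A brickwall limiter is an ∞:1 compressor: any input above the ceiling is clamped to -10 dB.

-10 dB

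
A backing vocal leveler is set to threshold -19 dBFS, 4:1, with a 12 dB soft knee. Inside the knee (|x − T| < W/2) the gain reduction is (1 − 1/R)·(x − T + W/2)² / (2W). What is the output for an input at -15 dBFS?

-18.125 dBFS

x − T + W/2 = -15 − (-19) + 6 = 10.
GR = (1 − 1/4) × 10² / 24 = 0.75 × 100 / 24 = 3.125 dB.
Output = -15 − 3.125 = -18.125 dBFS.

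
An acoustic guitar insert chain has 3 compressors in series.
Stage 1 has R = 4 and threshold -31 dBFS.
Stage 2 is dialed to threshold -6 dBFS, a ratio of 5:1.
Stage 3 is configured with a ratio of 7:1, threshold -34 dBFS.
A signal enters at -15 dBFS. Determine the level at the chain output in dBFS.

-33 dBFS

Stage 1: 16 dB above -31 dBFS, reduced 4:1 to 4 dB above → -27 dBFS.
Stage 2: below threshold (-27 ≤ -6); passes unchanged; output -27 dBFS.
Stage 3: 7 dB above -34 dBFS, reduced 7:1 to 1 dB above → -33 dBFS.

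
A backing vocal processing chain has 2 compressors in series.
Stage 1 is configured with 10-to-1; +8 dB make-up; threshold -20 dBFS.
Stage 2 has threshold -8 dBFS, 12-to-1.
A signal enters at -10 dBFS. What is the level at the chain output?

Stage 1: -10 dBFS is 10 dB over -20 dBFS; at 10:1 that becomes 1 dB over, giving -19 dBFS; +8 dB make-up → -11 dBFS.
Stage 2: below threshold (-11 ≤ -8); passes unchanged; output -11 dBFS.

-11 dBFS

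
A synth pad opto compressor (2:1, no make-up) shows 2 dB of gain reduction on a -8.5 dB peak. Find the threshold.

Let T be the threshold. Output overshoot = (input overshoot)/R, so -10.5 − T = (-8.5 − T)/2.
2·(-10.5 − T) = -8.5 − T → 1·T = -21 − (-8.5) = -12.5.
T = -12.5/1 = -12.5 dB.

-12.5 dB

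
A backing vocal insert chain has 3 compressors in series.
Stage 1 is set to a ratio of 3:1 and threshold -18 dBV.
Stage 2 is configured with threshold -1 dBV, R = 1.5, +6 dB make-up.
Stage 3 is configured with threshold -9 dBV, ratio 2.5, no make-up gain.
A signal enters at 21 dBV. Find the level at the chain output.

Stage 1: 21 dBV is 39 dB over -18 dBV; at 3:1 that becomes 13 dB over, giving -5 dBV.
Stage 2: -5 dBV ≤ -1 dBV, so stage 2 doesn't engage; make-up brings it to 1 dBV.
Stage 3: overshoot 10 dB → 10/2.5 = 4 dB → -5 dBV.

-5 dBV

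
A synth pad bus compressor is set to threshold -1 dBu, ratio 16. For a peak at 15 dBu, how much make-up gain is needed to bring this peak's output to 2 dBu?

2 dB

Overshoot 16 dB → 16/16 = 1 dB after compression, so the compressed level is -1 + 1 = 0 dBu.
Make-up = target − compressed = 2 − 0 = 2 dB.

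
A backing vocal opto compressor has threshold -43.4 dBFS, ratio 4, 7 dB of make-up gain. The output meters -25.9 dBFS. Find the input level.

-1.4 dBFS

Remove make-up: -25.9 − 7 = -32.9 dBFS.
The compressed level sits -32.9 − (-43.4) = 10.5 dB over threshold.
Before 4:1 compression the overshoot was 10.5 × 4 = 42 dB, so input = -43.4 + 42 = -1.4 dBFS.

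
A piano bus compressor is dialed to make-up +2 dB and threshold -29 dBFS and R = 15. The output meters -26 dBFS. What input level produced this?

-14 dBFS

Stripping the +2 dB make-up gives -28 dBFS at the gain stage.
The compressed level sits -28 − (-29) = 1 dB over threshold.
Before 15:1 compression the overshoot was 1 × 15 = 15 dB, so input = -29 + 15 = -14 dBFS.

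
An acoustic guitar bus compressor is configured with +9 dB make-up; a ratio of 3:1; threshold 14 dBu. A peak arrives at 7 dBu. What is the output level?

16 dBu

7 dBu is 7 dB below the 14 dBu threshold, so no gain reduction is applied.
Make-up gain adds 9 dB: 7 + 9 = 16 dBu.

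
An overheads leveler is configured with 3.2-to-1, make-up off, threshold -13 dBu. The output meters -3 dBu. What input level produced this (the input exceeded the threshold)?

19 dBu

Post-compression overshoot = -3 − (-13) = 10 dB.
Undo the ratio: input overshoot = 10 × 3.2 = 32 dB, giving input = 19 dBu.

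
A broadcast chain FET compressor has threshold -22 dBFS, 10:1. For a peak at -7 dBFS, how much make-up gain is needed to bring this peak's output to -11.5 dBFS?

Without make-up, output = threshold + overshoot/10 = -22 + 1.5 = -20.5 dBFS.
Gap to target: 9 dB.

9 dB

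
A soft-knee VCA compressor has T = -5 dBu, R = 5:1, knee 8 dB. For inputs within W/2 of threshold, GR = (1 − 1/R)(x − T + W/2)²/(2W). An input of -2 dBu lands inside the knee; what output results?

x − T + W/2 = -2 − (-5) + 4 = 7.
GR = (1 − 1/5) × 7² / 16 = 0.8 × 49 / 16 = 2.45 dB.
Output = -2 − 2.45 = -4.45 dBu.

-4.45 dBu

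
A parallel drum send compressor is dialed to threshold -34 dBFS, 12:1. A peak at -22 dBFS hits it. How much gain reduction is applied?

Overshoot = -22 − (-34) = 12 dB.
After 12:1 compression the overshoot becomes 12/12 = 1 dB.
GR = overshoot in − overshoot out = 12 − 1 = 11 dB.

11 dB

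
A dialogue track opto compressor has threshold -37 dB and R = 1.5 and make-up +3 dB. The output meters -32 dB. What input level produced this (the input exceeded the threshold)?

-34 dB

Before make-up, the level was -32 − 3 = -35 dB.
Post-compression overshoot = -35 − (-37) = 2 dB.
Input overshoot = R × output overshoot = 3 dB → input = -37 + 3 = -34 dB.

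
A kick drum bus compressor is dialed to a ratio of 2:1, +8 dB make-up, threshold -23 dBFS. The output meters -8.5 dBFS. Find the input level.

Remove make-up: -8.5 − 8 = -16.5 dBFS.
The compressed level sits -16.5 − (-23) = 6.5 dB over threshold.
Input overshoot = R × output overshoot = 13 dB → input = -23 + 13 = -10 dBFS.

-10 dBFS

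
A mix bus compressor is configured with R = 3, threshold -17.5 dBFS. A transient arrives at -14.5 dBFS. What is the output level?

-16.5 dBFS

The input is 3 dB above the -17.5 dBFS threshold.
At 3:1 the overshoot is divided by 3, leaving 1 dB above threshold.
That puts the output at -16.5 dBFS.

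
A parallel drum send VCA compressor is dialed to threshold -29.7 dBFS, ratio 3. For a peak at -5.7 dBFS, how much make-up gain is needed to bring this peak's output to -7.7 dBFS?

14 dB

The peak compresses to -29.7 + 24/3 = -21.7 dBFS.
To reach -7.7 dBFS requires -7.7 − (-21.7) = 14 dB of make-up.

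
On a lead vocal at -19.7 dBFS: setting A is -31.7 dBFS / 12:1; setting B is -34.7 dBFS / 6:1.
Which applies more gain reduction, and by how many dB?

B, by 1.5 dB

A: GR = 12 − 12/12 = 11 dB.
B: GR = 15 − 15/6 = 12.5 dB.
B applies 1.5 dB more gain reduction.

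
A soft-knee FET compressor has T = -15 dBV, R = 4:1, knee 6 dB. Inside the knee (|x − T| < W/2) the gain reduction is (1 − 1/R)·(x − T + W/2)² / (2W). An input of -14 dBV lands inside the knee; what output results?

-15 dBV

x − T + W/2 = -14 − (-15) + 3 = 4.
GR = (1 − 1/4) × 4² / 12 = 0.75 × 16 / 12 = 1 dB.
Output = -14 − 1 = -15 dBV.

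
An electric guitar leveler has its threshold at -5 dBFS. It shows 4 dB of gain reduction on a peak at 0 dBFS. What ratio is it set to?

5:1

Input overshoot = 0 − (-5) = 5 dB.
Output overshoot = 5 − 4 = 1 dB.
Ratio = input overshoot / output overshoot = 5 / 1 = 5.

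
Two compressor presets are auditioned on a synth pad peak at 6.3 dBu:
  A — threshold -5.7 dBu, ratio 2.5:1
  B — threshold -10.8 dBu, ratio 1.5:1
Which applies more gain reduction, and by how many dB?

A: 12 dB over, compressed to 4.8 dB over, so 7.2 dB of GR.
B: 17.1 dB over, compressed to 11.4 dB over, so 5.7 dB of GR.
Difference: 1.5 dB in favour of A.

A, by 1.5 dB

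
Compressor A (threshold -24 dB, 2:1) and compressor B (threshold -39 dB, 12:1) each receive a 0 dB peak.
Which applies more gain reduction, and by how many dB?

B, by 23.75 dB

A: overshoot 24 dB → output overshoot 12 dB → GR 12 dB.
B: overshoot 39 dB → output overshoot 3.25 dB → GR 35.75 dB.
B applies 23.75 dB more gain reduction.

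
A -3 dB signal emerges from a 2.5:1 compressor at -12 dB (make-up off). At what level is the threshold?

-18 dB

Let T be the threshold. Output overshoot = (input overshoot)/R, so -12 − T = (-3 − T)/2.5.
2.5·(-12 − T) = -3 − T → 1.5·T = -30 − (-3) = -27.
T = -27/1.5 = -18 dB.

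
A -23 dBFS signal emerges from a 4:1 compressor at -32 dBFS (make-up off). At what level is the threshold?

Let T be the threshold. Output overshoot = (input overshoot)/R, so -32 − T = (-23 − T)/4.
4·(-32 − T) = -23 − T → 3·T = -128 − (-23) = -105.
T = -105/3 = -35 dBFS.

-35 dBFS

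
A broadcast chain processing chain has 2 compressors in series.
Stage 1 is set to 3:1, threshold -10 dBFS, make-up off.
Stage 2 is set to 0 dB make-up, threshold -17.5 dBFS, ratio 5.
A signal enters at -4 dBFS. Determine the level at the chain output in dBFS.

Stage 1: 6 dB above -10 dBFS, reduced 3:1 to 2 dB above → -8 dBFS.
Stage 2: overshoot 9.5 dB → 9.5/5 = 1.9 dB → -15.6 dBFS.

-15.6 dBFS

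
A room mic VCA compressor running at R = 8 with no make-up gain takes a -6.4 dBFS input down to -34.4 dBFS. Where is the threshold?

-38.4 dBFS

Let T be the threshold. Output overshoot = (input overshoot)/R, so -34.4 − T = (-6.4 − T)/8.
8·(-34.4 − T) = -6.4 − T → 7·T = -275.2 − (-6.4) = -268.8.
T = -268.8/7 = -38.4 dBFS.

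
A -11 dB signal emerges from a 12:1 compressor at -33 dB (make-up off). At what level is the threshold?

-35 dB

Let T be the threshold. Output overshoot = (input overshoot)/R, so -33 − T = (-11 − T)/12.
12·(-33 − T) = -11 − T → 11·T = -396 − (-11) = -385.
T = -385/11 = -35 dB.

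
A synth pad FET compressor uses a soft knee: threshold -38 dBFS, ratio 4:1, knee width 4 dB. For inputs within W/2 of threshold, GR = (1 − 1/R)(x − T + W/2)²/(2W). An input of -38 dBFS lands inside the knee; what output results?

x − T + W/2 = -38 − (-38) + 2 = 2.
GR = (1 − 1/4) × 2² / 8 = 0.75 × 4 / 8 = 0.375 dB.
Output = -38 − 0.375 = -38.375 dBFS.

-38.375 dBFS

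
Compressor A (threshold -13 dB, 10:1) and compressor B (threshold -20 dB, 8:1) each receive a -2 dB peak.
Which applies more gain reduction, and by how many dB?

B, by 5.85 dB

A: GR = 11 − 11/10 = 9.9 dB.
B: GR = 18 − 18/8 = 15.75 dB.
Difference: 5.85 dB in favour of B.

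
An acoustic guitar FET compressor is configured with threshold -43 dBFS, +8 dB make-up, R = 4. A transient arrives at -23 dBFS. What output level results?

The input is 20 dB above the -43 dBFS threshold.
The 20 dB excess becomes 5 dB after 4:1 reduction.
Output = -43 + 5 = -38 dBFS; make-up adds 8 dB, giving -30 dBFS.

-30 dBFS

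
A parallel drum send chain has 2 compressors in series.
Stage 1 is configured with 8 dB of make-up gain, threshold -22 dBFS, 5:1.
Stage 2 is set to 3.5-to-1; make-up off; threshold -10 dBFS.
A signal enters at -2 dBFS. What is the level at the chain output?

-10 dBFS

Stage 1: 20 dB above -22 dBFS, reduced 5:1 to 4 dB above → -18 dBFS; +8 dB make-up → -10 dBFS.
Stage 2: -10 dBFS is at or below the -10 dBFS threshold — no compression; output -10 dBFS.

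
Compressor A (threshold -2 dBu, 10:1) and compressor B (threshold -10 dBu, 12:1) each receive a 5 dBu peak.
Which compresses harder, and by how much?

A: overshoot 7 dB → output overshoot 0.7 dB → GR 6.3 dB.
B: overshoot 15 dB → output overshoot 1.25 dB → GR 13.75 dB.
B applies 7.45 dB more gain reduction.

B, by 7.45 dB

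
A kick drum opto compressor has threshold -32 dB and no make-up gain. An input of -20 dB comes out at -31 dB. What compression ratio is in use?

12:1

Input overshoot = -20 − (-32) = 12 dB; output overshoot = -31 − (-32) = 1 dB.
Ratio = 12 / 1 = 12.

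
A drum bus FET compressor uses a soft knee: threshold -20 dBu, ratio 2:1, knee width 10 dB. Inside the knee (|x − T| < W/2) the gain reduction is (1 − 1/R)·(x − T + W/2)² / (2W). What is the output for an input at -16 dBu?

x − T + W/2 = -16 − (-20) + 5 = 9.
GR = (1 − 1/2) × 9² / 20 = 0.5 × 81 / 20 = 2.025 dB.
Output = -16 − 2.025 = -18.025 dBu.

-18.025 dBu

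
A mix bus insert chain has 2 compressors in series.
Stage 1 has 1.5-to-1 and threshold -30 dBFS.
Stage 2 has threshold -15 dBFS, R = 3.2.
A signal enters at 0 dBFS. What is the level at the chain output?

Stage 1: 0 dBFS is 30 dB over -30 dBFS; at 1.5:1 that becomes 20 dB over, giving -10 dBFS.
Stage 2: -10 dBFS is 5 dB over -15 dBFS; at 3.2:1 that becomes 1.5625 dB over, giving -13.4375 dBFS.

-13.4375 dBFS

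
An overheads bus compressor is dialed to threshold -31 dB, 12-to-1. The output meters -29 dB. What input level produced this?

-7 dB

That's 2 dB above the -31 dB threshold.
Undo the ratio: input overshoot = 2 × 12 = 24 dB, giving input = -7 dB.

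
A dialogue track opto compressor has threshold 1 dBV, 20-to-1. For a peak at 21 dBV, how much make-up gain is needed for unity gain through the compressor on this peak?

19 dB

Overshoot 20 dB → 20/20 = 1 dB after compression, so the compressed level is 1 + 1 = 2 dBV.
Make-up = target − compressed = 21 − 2 = 19 dB.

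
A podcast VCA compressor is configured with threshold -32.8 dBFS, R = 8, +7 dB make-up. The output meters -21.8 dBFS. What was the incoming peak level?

-0.8 dBFS

Remove make-up: -21.8 − 7 = -28.8 dBFS.
The compressed level sits -28.8 − (-32.8) = 4 dB over threshold.
Undo the ratio: input overshoot = 4 × 8 = 32 dB, giving input = -0.8 dBFS.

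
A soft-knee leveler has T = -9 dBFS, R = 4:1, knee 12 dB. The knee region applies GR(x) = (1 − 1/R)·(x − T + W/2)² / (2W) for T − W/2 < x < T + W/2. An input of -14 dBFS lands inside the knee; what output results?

-14.03125 dBFS

x − T + W/2 = -14 − (-9) + 6 = 1.
GR = (1 − 1/4) × 1² / 24 = 0.75 × 1 / 24 = 0.03125 dB.
Output = -14 − 0.03125 = -14.03125 dBFS.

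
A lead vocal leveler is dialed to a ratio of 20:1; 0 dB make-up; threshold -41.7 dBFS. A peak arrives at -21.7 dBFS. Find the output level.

Overshoot: -21.7 − (-41.7) = 20 dB.
At 20:1 the overshoot is divided by 20, leaving 1 dB above threshold.
Output = -41.7 + 1 = -40.7 dBFS.

-40.7 dBFS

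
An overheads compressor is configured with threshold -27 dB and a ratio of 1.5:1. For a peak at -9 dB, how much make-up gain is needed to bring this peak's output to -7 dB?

Overshoot 18 dB → 18/1.5 = 12 dB after compression, so the compressed level is -27 + 12 = -15 dB.
Make-up = target − compressed = -7 − (-15) = 8 dB.

8 dB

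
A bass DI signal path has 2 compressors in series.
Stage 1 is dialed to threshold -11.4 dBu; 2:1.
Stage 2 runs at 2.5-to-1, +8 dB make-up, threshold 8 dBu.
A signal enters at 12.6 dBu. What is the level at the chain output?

8.6 dBu

Stage 1: 12.6 dBu is 24 dB over -11.4 dBu; at 2:1 that becomes 12 dB over, giving 0.6 dBu.
Stage 2: below threshold (0.6 ≤ 8); passes unchanged; make-up brings it to 8.6 dBu.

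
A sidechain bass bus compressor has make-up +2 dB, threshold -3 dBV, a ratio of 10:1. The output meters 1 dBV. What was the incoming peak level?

17 dBV

Remove make-up: 1 − 2 = -1 dBV.
That's 2 dB above the -3 dBV threshold.
Before 10:1 compression the overshoot was 2 × 10 = 20 dB, so input = -3 + 20 = 17 dBV.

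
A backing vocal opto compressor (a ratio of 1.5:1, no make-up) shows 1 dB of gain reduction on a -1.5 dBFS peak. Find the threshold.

Let T be the threshold. Output overshoot = (input overshoot)/R, so -2.5 − T = (-1.5 − T)/1.5.
1.5·(-2.5 − T) = -1.5 − T → 0.5·T = -3.75 − (-1.5) = -2.25.
T = -2.25/0.5 = -4.5 dBFS.

-4.5 dBFS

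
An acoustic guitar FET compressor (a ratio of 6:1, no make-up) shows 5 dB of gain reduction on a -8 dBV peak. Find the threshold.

-14 dBV

Gain reduction = -8 − (-13) = 5 dB; output overshoot = GR / (R − 1) = 5 / 5 = 1 dB.
Threshold = output − output overshoot = -13 − 1 = -14 dBV.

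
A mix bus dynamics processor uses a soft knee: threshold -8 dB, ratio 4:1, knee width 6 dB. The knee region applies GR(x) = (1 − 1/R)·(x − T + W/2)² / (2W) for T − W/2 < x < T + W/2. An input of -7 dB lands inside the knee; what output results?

x − T + W/2 = -7 − (-8) + 3 = 4.
GR = (1 − 1/4) × 4² / 12 = 0.75 × 16 / 12 = 1 dB.
Output = -7 − 1 = -8 dB.

-8 dB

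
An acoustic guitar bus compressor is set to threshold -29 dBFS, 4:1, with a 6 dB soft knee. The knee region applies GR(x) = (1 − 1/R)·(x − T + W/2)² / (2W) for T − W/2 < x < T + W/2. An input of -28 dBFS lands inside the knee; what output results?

-29 dBFS

x − T + W/2 = -28 − (-29) + 3 = 4.
GR = (1 − 1/4) × 4² / 12 = 0.75 × 16 / 12 = 1 dB.
Output = -28 − 1 = -29 dBFS.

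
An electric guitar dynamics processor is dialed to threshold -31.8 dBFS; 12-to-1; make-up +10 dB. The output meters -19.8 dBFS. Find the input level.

-7.8 dBFS

Remove make-up: -19.8 − 10 = -29.8 dBFS.
That's 2 dB above the -31.8 dBFS threshold.
Input overshoot = R × output overshoot = 24 dB → input = -31.8 + 24 = -7.8 dBFS.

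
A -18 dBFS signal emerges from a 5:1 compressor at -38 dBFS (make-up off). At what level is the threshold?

-43 dBFS

Gain reduction = -18 − (-38) = 20 dB; output overshoot = GR / (R − 1) = 20 / 4 = 5 dB.
Threshold = output − output overshoot = -38 − 5 = -43 dBFS.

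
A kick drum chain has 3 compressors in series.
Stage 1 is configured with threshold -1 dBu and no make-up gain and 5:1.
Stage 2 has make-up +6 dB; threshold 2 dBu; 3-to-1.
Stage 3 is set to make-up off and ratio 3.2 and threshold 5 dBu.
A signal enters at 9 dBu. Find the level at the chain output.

5.625 dBu

Stage 1: overshoot 10 dB → 10/5 = 2 dB → 1 dBu.
Stage 2: 1 dBu is at or below the 2 dBu threshold — no compression; make-up brings it to 7 dBu.
Stage 3: 2 dB above 5 dBu, reduced 3.2:1 to 0.625 dB above → 5.625 dBu.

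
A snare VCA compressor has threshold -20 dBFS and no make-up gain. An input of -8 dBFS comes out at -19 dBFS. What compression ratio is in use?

Input overshoot = -8 − (-20) = 12 dB; output overshoot = -19 − (-20) = 1 dB.
Ratio = 12 / 1 = 12.

12:1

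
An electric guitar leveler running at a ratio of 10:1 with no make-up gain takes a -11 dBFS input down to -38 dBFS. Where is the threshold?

Input is 30 dB above T (since output overshoot × R = input overshoot: (-38 − T)·10 = -11 − T gives T = -41 dBFS).
Check: -41 + (-11 − (-41))/10 = -41 + 3 = -38 dBFS. ✓

-41 dBFS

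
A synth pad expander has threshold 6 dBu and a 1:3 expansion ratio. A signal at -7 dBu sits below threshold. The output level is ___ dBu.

-33 dBu

The input is 13 dB below the 6 dBu threshold.
A 1:3 expander multiplies undershoot by 3: 13 × 3 = 39 dB below threshold.
Output = 6 − 39 = -33 dBu.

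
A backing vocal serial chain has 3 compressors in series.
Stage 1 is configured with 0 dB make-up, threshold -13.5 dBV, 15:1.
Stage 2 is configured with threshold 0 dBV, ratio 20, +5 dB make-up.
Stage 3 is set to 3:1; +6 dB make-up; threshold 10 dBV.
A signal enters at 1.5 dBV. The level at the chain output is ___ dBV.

-1.5 dBV

Stage 1: 1.5 dBV is 15 dB over -13.5 dBV; at 15:1 that becomes 1 dB over, giving -12.5 dBV.
Stage 2: below threshold (-12.5 ≤ 0); passes unchanged; make-up brings it to -7.5 dBV.
Stage 3: -7.5 dBV ≤ 10 dBV, so stage 3 doesn't engage; make-up brings it to -1.5 dBV.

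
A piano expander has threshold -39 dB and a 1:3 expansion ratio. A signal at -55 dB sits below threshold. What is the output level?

-87 dB

Below threshold, a 1:3 expander applies gain = (3−1)×(T − x) of attenuation.
(3−1) × 16 = 32 dB, so output = -55 − 32 = -87 dB.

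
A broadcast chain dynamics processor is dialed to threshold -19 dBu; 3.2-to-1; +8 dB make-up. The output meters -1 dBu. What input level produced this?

13 dBu

Remove make-up: -1 − 8 = -9 dBu.
That's 10 dB above the -19 dBu threshold.
Input overshoot = R × output overshoot = 32 dB → input = -19 + 32 = 13 dBu.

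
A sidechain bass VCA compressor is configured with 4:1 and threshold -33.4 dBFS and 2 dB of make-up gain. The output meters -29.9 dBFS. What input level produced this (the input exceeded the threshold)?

Remove make-up: -29.9 − 2 = -31.9 dBFS.
The compressed level sits -31.9 − (-33.4) = 1.5 dB over threshold.
Undo the ratio: input overshoot = 1.5 × 4 = 6 dB, giving input = -27.4 dBFS.

-27.4 dBFS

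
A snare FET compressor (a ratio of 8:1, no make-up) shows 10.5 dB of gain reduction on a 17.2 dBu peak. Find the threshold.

Input is 12 dB above T (since output overshoot × R = input overshoot: (6.7 − T)·8 = 17.2 − T gives T = 5.2 dBu).
Check: 5.2 + (17.2 − 5.2)/8 = 5.2 + 1.5 = 6.7 dBu. ✓

5.2 dBu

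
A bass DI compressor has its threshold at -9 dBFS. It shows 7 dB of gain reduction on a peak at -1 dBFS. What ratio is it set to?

8:1

Input overshoot = -1 − (-9) = 8 dB.
Output overshoot = 8 − 7 = 1 dB.
Ratio = input overshoot / output overshoot = 8 / 1 = 8.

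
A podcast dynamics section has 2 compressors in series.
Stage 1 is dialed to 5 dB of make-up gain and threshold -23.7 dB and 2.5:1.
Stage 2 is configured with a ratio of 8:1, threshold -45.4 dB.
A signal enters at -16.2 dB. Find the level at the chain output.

Stage 1: 7.5 dB above -23.7 dB, reduced 2.5:1 to 3 dB above → -20.7 dB; +5 dB make-up → -15.7 dB.
Stage 2: overshoot 29.7 dB → 29.7/8 = 3.7125 dB → -41.6875 dB.

-41.6875 dB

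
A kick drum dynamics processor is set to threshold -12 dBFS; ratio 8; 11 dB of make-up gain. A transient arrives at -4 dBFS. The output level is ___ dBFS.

-4 dBFS sits 8 dB over threshold.
8:1 compression reduces that to 8/8 = 1 dB over.
That puts the output at -11 dBFS; make-up adds 11 dB, giving 0 dBFS.

0 dBFS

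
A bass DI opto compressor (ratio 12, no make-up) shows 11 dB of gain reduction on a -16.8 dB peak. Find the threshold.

-28.8 dB

Gain reduction = -16.8 − (-27.8) = 11 dB; output overshoot = GR / (R − 1) = 11 / 11 = 1 dB.
Threshold = output − output overshoot = -27.8 − 1 = -28.8 dB.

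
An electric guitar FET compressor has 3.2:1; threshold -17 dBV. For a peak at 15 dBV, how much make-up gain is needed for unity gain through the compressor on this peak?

22 dB

The peak compresses to -17 + 32/3.2 = -7 dBV.
To reach 15 dBV requires 15 − (-7) = 22 dB of make-up.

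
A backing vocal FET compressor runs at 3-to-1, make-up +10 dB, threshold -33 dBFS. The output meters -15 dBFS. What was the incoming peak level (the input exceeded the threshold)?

-9 dBFS

Remove make-up: -15 − 10 = -25 dBFS.
That's 8 dB above the -33 dBFS threshold.
Input overshoot = R × output overshoot = 24 dB → input = -33 + 24 = -9 dBFS.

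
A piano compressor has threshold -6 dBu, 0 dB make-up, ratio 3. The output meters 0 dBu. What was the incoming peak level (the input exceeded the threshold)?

That's 6 dB above the -6 dBu threshold.
Input overshoot = R × output overshoot = 18 dB → input = -6 + 18 = 12 dBu.

12 dBu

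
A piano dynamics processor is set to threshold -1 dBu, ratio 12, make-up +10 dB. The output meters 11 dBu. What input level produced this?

Stripping the +10 dB make-up gives 1 dBu at the gain stage.
Post-compression overshoot = 1 − (-1) = 2 dB.
Undo the ratio: input overshoot = 2 × 12 = 24 dB, giving input = 23 dBu.

23 dBu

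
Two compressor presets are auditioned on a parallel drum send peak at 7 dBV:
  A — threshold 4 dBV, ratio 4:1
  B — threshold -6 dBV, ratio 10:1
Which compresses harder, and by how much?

B, by 9.45 dB

A: 3 dB over, compressed to 0.75 dB over, so 2.25 dB of GR.
B: 13 dB over, compressed to 1.3 dB over, so 11.7 dB of GR.
B applies 9.45 dB more gain reduction.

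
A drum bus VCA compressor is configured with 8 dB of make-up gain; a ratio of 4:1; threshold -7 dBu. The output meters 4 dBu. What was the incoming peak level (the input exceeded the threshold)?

5 dBu

Remove make-up: 4 − 8 = -4 dBu.
Post-compression overshoot = -4 − (-7) = 3 dB.
Undo the ratio: input overshoot = 3 × 4 = 12 dB, giving input = 5 dBu.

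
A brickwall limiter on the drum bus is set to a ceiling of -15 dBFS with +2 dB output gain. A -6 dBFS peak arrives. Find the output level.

-13 dBFS

At ∞:1, everything above -15 dBFS is held at the ceiling.
Output gain then adds 2 dB: -15 + 2 = -13 dBFS.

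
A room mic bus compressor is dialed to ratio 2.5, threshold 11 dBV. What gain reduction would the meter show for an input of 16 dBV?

3 dB

Overshoot = 16 − 11 = 5 dB.
At 2.5:1, output sits 5/2.5 = 2 dB above threshold.
Gain reduction = 5 − 2 = 3 dB.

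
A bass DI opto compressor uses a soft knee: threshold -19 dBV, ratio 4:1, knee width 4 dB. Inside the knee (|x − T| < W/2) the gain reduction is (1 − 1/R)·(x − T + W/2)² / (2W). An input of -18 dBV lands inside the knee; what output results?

-18.84375 dBV

x − T + W/2 = -18 − (-19) + 2 = 3.
GR = (1 − 1/4) × 3² / 8 = 0.75 × 9 / 8 = 0.84375 dB.
Output = -18 − 0.84375 = -18.84375 dBV.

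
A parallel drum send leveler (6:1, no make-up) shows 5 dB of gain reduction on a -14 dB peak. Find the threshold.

-20 dB

Input is 6 dB above T (since output overshoot × R = input overshoot: (-19 − T)·6 = -14 − T gives T = -20 dB).
Check: -20 + (-14 − (-20))/6 = -20 + 1 = -19 dB. ✓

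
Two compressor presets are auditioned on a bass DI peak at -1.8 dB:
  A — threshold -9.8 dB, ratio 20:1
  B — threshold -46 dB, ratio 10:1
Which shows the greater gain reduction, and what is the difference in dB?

A: GR = 8 − 8/20 = 7.6 dB.
B: GR = 44.2 − 44.2/10 = 39.78 dB.
Difference: 32.18 dB in favour of B.

B, by 32.18 dB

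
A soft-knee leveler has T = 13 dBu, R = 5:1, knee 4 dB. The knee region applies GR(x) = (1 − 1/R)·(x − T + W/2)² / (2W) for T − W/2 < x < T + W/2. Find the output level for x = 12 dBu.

x − T + W/2 = 12 − 13 + 2 = 1.
GR = (1 − 1/5) × 1² / 8 = 0.8 × 1 / 8 = 0.1 dB.
Output = 12 − 0.1 = 11.9 dBu.

11.9 dBu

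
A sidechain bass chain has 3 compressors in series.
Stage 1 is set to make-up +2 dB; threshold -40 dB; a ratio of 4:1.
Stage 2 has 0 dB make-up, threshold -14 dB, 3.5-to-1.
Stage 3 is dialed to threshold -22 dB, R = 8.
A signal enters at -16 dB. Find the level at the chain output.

-32 dB

Stage 1: -16 dB is 24 dB over -40 dB; at 4:1 that becomes 6 dB over, giving -34 dB; +2 dB make-up → -32 dB.
Stage 2: -32 dB is at or below the -14 dB threshold — no compression; output -32 dB.
Stage 3: -32 dB is at or below the -22 dB threshold — no compression; output -32 dB.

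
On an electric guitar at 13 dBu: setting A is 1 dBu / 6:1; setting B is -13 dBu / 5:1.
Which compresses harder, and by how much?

A: GR = 12 − 12/6 = 10 dB.
B: GR = 26 − 26/5 = 20.8 dB.
Difference: 10.8 dB in favour of B.

B, by 10.8 dB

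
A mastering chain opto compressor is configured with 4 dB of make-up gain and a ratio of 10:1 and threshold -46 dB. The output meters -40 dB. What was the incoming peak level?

Remove make-up: -40 − 4 = -44 dB.
Post-compression overshoot = -44 − (-46) = 2 dB.
Before 10:1 compression the overshoot was 2 × 10 = 20 dB, so input = -46 + 20 = -26 dB.

-26 dB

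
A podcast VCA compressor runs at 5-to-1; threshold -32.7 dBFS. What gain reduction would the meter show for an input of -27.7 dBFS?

Overshoot = -27.7 − (-32.7) = 5 dB.
After 5:1 compression the overshoot becomes 5/5 = 1 dB.
GR = overshoot in − overshoot out = 5 − 1 = 4 dB.

4 dB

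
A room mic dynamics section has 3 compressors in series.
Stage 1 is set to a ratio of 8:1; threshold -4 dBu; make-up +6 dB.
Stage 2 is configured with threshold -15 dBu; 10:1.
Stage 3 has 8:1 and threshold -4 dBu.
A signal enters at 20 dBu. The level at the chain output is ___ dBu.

-13 dBu

Stage 1: 24 dB above -4 dBu, reduced 8:1 to 3 dB above → -1 dBu; +6 dB make-up → 5 dBu.
Stage 2: 5 dBu is 20 dB over -15 dBu; at 10:1 that becomes 2 dB over, giving -13 dBu.
Stage 3: -13 dBu is at or below the -4 dBu threshold — no compression; output -13 dBu.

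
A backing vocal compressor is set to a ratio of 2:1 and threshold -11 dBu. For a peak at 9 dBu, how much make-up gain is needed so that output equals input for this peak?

The peak compresses to -11 + 20/2 = -1 dBu.
To reach 9 dBu requires 9 − (-1) = 10 dB of make-up.

10 dB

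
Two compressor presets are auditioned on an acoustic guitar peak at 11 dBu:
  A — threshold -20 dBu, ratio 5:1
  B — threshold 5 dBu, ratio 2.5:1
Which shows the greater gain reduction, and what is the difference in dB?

A: GR = 31 − 31/5 = 24.8 dB.
B: GR = 6 − 6/2.5 = 3.6 dB.
A reduces 21.2 dB more.

A, by 21.2 dB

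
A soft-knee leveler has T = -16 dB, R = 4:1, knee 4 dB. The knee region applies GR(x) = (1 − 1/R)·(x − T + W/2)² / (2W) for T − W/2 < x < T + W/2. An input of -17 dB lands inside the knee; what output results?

x − T + W/2 = -17 − (-16) + 2 = 1.
GR = (1 − 1/4) × 1² / 8 = 0.75 × 1 / 8 = 0.09375 dB.
Output = -17 − 0.09375 = -17.09375 dB.

-17.09375 dB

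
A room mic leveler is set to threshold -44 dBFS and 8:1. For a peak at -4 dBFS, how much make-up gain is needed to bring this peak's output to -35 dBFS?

The peak compresses to -44 + 40/8 = -39 dBFS.
To reach -35 dBFS requires -35 − (-39) = 4 dB of make-up.

4 dB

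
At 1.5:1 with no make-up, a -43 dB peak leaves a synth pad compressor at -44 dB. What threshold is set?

Input is 3 dB above T (since output overshoot × R = input overshoot: (-44 − T)·1.5 = -43 − T gives T = -46 dB).
Check: -46 + (-43 − (-46))/1.5 = -46 + 2 = -44 dB. ✓

-46 dB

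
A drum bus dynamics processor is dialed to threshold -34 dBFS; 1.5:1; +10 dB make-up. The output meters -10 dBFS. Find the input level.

Remove make-up: -10 − 10 = -20 dBFS.
Post-compression overshoot = -20 − (-34) = 14 dB.
Input overshoot = R × output overshoot = 21 dB → input = -34 + 21 = -13 dBFS.

-13 dBFS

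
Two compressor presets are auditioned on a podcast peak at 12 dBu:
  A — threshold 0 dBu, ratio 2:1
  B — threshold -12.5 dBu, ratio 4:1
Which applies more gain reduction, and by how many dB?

A: GR = 12 − 12/2 = 6 dB.
B: GR = 24.5 − 24.5/4 = 18.375 dB.
Difference: 12.375 dB in favour of B.

B, by 12.375 dB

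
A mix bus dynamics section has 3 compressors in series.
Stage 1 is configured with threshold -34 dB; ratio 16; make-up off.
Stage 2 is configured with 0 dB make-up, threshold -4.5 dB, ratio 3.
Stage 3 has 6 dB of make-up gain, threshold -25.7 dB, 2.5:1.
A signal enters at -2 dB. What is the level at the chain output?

Stage 1: 32 dB above -34 dB, reduced 16:1 to 2 dB above → -32 dB.
Stage 2: below threshold (-32 ≤ -4.5); passes unchanged; output -32 dB.
Stage 3: below threshold (-32 ≤ -25.7); passes unchanged; make-up brings it to -26 dB.

-26 dB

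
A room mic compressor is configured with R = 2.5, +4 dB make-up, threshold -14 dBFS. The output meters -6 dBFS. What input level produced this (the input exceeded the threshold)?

-4 dBFS

Before make-up, the level was -6 − 4 = -10 dBFS.
The compressed level sits -10 − (-14) = 4 dB over threshold.
Undo the ratio: input overshoot = 4 × 2.5 = 10 dB, giving input = -4 dBFS.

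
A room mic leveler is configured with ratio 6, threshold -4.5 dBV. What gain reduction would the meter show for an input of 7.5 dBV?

10 dB

Overshoot = 7.5 − (-4.5) = 12 dB.
After 6:1 compression the overshoot becomes 12/6 = 2 dB.
So the signal is attenuated by 12 − 2 = 10 dB.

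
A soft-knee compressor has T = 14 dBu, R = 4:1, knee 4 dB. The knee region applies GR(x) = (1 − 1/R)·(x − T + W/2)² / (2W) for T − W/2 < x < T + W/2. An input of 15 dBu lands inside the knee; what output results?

14.15625 dBu

x − T + W/2 = 15 − 14 + 2 = 3.
GR = (1 − 1/4) × 3² / 8 = 0.75 × 9 / 8 = 0.84375 dB.
Output = 15 − 0.84375 = 14.15625 dBu.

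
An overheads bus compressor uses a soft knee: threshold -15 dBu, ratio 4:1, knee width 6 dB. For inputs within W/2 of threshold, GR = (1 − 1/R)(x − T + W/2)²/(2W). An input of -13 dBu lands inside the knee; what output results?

x − T + W/2 = -13 − (-15) + 3 = 5.
GR = (1 − 1/4) × 5² / 12 = 0.75 × 25 / 12 = 1.5625 dB.
Output = -13 − 1.5625 = -14.5625 dBu.

-14.5625 dBu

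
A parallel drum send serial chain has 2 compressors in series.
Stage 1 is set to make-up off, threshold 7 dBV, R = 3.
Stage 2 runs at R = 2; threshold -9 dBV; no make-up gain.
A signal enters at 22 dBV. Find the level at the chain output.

1.5 dBV

Stage 1: 15 dB above 7 dBV, reduced 3:1 to 5 dB above → 12 dBV.
Stage 2: 21 dB above -9 dBV, reduced 2:1 to 10.5 dB above → 1.5 dBV.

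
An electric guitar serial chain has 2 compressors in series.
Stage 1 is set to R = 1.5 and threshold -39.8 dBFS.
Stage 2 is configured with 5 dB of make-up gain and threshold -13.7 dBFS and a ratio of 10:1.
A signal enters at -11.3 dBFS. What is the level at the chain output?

Stage 1: 28.5 dB above -39.8 dBFS, reduced 1.5:1 to 19 dB above → -20.8 dBFS.
Stage 2: -20.8 dBFS ≤ -13.7 dBFS, so stage 2 doesn't engage; make-up brings it to -15.8 dBFS.

-15.8 dBFS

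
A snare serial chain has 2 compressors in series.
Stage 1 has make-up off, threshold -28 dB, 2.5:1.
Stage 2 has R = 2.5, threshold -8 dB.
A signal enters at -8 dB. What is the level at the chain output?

Stage 1: 20 dB above -28 dB, reduced 2.5:1 to 8 dB above → -20 dB.
Stage 2: below threshold (-20 ≤ -8); passes unchanged; output -20 dB.

-20 dB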